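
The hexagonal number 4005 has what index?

45

Set n(2n−1) = 4005, giving 2n² − n − 4005 = 0.
So n = (1 + 179) / 4 = 180/4 = 45.
Check: 45·(2·45 − 1) = 4005. ✓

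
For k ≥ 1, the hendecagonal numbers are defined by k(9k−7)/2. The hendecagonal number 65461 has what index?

121

Set n(9n−7)/2 = 65461, giving 9n² − 7n − 130922 = 0.
So n = (7 + 2171) / 18 = 2178/18 = 121.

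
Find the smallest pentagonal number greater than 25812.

Solve n(3n−1)/2 > 25812 for integer n.
The largest n with value ≤ 25812 is 131 (since 25676 ≤ 25812 < 26070), so the first above is n = 132, value 26070.

26070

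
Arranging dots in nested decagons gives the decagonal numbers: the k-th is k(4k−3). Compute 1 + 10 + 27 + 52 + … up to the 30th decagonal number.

Σ i(4i−3) = 4Σi² − 3Σi over i = 1..30.
Σi = 465 and Σi² = 9455.
4·9455 − 3·465 = 36425.

36425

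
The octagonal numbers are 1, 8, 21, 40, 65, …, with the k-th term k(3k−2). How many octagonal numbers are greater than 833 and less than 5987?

28

The n-th octagonal number is n(3n−2).
Smallest index with value > 833: n = 18 (giving 936).
Largest index with value < 5987: n = 45 (giving 5985).
Indices 18 through 45: 28 terms.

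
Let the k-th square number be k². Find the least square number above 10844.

11025

Solve n² > 10844 for integer n.
The largest n with value ≤ 10844 is 104 (since 10816 ≤ 10844 < 11025), so the first above is n = 105, value 11025.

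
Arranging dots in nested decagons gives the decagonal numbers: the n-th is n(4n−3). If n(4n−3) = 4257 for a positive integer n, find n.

Set n(4n−3) = 4257, giving 4n² − 3n − 4257 = 0.
The discriminant is 9 + 16·4257 = 68121, and √68121 = 261.
So n = (3 + 261) / 8 = 264/8 = 33.
Check: 33·(4·33 − 3) = 4257. ✓

33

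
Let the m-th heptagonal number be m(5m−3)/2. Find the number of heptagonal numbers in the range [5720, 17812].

36

The n-th heptagonal number is n(5n−3)/2.
Smallest index with value ≥ 5720: n = 49 (giving 5929).
Largest index with value ≤ 17812: n = 84 (giving 17514).
Indices 49 through 84: 36 terms.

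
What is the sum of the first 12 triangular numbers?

Σ i(i+1)/2 = (Σi² + Σi) / 2 over i = 1..12.
Σi = 78 and Σi² = 650.
(1·650 + 1·78) / 2 = 728/2 = 364.

364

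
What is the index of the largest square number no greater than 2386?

Solve n² ≤ 2386 for integer n.
n = 48 gives 2304 ≤ 2386, while n = 49 gives 2401 > 2386; so the answer is index 48.

48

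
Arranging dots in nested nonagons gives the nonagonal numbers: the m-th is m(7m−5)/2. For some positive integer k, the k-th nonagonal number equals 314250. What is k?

Set n(7n−5)/2 = 314250, giving 7n² − 5n − 628500 = 0.
The discriminant is 25 + 56·314250 = 17598025, and √17598025 = 4195.
So n = (5 + 4195) / 14 = 4200/14 = 300.

300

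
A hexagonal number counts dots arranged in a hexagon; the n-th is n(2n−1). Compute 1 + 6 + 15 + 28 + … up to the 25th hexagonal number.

Σ i(2i−1) = 2Σi² − Σi over i = 1..25.
Σi = 325 and Σi² = 5525.
2·5525 − 1·325 = 10725.

10725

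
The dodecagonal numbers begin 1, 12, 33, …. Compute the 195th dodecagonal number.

The 195th dodecagonal number is n(5n−4) with n = 195.
195·(5·195 − 4) = 195·971 = 189345.

189345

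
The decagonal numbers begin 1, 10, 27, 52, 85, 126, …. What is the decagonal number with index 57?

12825

The 57th decagonal number is n(4n−3) with n = 57.
57·(4·57 − 3) = 57·225 = 12825.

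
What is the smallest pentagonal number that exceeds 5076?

Solve n(3n−1)/2 > 5076 for integer n.
The largest n with value ≤ 5076 is 58 (since 5017 ≤ 5076 < 5192), so the first above is n = 59, value 5192.

5192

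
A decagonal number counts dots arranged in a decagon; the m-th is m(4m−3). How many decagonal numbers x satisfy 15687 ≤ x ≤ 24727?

17

The n-th decagonal number is n(4n−3).
Smallest index with value ≥ 15687: n = 63 (giving 15687).
Largest index with value ≤ 24727: n = 79 (giving 24727).
Indices 63 through 79: 17 terms.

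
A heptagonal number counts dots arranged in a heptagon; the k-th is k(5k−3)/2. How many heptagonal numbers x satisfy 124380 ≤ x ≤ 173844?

The n-th heptagonal number is n(5n−3)/2.
Smallest index with value ≥ 124380: n = 224 (giving 125104).
Largest index with value ≤ 173844: n = 264 (giving 173844).
Indices 224 through 264: 41 terms.

41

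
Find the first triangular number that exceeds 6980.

Solve n(n+1)/2 > 6980 for integer n.
The largest n with value ≤ 6980 is 117 (since 6903 ≤ 6980 < 7021), so the first above is n = 118, value 7021.

7021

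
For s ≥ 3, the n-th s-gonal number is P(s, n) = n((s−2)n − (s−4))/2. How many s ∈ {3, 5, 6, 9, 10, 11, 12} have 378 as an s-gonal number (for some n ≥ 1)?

2

s = 3: P(3, 27) = 378. ✓
s = 5: P(5, 16) = 376 and P(5, 17) = 425; 378 is not s-gonal.
s = 6: P(6, 14) = 378. ✓
s = 9: P(9, 10) = 325 and P(9, 11) = 396; 378 is not s-gonal.
s = 10: P(10, 10) = 370 and P(10, 11) = 451; 378 is not s-gonal.
s = 11: P(11, 9) = 333 and P(11, 10) = 415; 378 is not s-gonal.
s = 12: P(12, 9) = 369 and P(12, 10) = 460; 378 is not s-gonal.
Hits: s ∈ {3, 6} → 2.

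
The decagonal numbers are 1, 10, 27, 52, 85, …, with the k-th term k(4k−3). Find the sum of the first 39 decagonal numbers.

Σ i(4i−3) = 4Σi² − 3Σi over i = 1..39.
Σi = 780 and Σi² = 20540.
4·20540 − 3·780 = 79820.

79820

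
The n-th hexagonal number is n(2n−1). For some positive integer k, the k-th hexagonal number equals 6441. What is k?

57

Set n(2n−1) = 6441, giving 2n² − n − 6441 = 0.
The discriminant is 1 + 8·6441 = 51529, and √51529 = 227.
So n = (1 + 227) / 4 = 228/4 = 57.
Check: 57·(2·57 − 1) = 6441. ✓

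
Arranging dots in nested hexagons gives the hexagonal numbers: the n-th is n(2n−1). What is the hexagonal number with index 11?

The 11th hexagonal number is n(2n−1) with n = 11.
11·(2·11 − 1) = 11·21 = 231.

231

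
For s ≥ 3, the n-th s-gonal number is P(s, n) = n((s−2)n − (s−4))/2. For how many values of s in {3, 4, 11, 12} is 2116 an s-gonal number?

1

s = 3: P(3, 64) = 2080 and P(3, 65) = 2145; 2116 is not s-gonal.
s = 4: P(4, 46) = 2116. ✓
s = 11: P(11, 22) = 2101 and P(11, 23) = 2300; 2116 is not s-gonal.
s = 12: P(12, 20) = 1920 and P(12, 21) = 2121; 2116 is not s-gonal.
Hits: s ∈ {4} → 1.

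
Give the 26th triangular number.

351

The 26th triangular number is n(n+1)/2 with n = 26.
26·27/2 = 702/2 = 351.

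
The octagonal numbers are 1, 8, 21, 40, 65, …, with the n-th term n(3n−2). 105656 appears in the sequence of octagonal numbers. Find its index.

188

Set n(3n−2) = 105656, giving 3n² − 2n − 105656 = 0.
The discriminant is 4 + 12·105656 = 1267876, and √1267876 = 1126.
So n = (2 + 1126) / 6 = 1128/6 = 188.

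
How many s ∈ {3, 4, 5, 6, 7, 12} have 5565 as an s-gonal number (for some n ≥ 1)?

2

s = 3: P(3, 105) = 5565. ✓
s = 4: P(4, 74) = 5476 and P(4, 75) = 5625; 5565 is not s-gonal.
s = 5: P(5, 61) = 5551 and P(5, 62) = 5735; 5565 is not s-gonal.
s = 6: P(6, 53) = 5565. ✓
s = 7: P(7, 47) = 5452 and P(7, 48) = 5688; 5565 is not s-gonal.
s = 12: P(12, 33) = 5313 and P(12, 34) = 5644; 5565 is not s-gonal.
Hits: s ∈ {3, 6} → 2.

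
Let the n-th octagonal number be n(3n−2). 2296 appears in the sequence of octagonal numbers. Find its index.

Set n(3n−2) = 2296, giving 3n² − 2n − 2296 = 0.
The discriminant is 4 + 12·2296 = 27556, and √27556 = 166.
So n = (2 + 166) / 6 = 168/6 = 28.
Check: 28·(3·28 − 2) = 2296. ✓

28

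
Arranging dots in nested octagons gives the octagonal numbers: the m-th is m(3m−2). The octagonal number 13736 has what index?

68

Set n(3n−2) = 13736, giving 3n² − 2n − 13736 = 0.
The discriminant is 4 + 12·13736 = 164836, and √164836 = 406.
So n = (2 + 406) / 6 = 408/6 = 68.
Check: 68·(3·68 − 2) = 13736. ✓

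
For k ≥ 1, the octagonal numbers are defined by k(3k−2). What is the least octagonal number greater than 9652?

9976

Solve n(3n−2) > 9652 for integer n.
The largest n with value ≤ 9652 is 57 (since 9633 ≤ 9652 < 9976), so the first above is n = 58, value 9976.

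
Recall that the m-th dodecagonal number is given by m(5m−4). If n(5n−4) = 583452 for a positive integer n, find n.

342

Set n(5n−4) = 583452, giving 5n² − 4n − 583452 = 0.
So n = (4 + 3416) / 10 = 3420/10 = 342.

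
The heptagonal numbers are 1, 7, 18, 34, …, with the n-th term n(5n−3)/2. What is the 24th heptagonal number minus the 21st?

24·(5·24 − 3)/2 = 1404 and 21·(5·21 − 3)/2 = 1071.
Difference: 1404 − 1071 = 333.

333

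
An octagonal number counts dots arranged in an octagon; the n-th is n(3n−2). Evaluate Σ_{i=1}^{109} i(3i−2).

Σ i(3i−2) = 3Σi² − 2Σi over i = 1..109.
Σi = 5995 and Σi² = 437635.
3·437635 − 2·5995 = 1300915.

1300915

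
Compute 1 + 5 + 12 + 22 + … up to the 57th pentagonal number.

94221

Σ i(3i−1)/2 = (3Σi² − Σi) / 2 over i = 1..57.
Σi = 1653 and Σi² = 63365.
(3·63365 − 1·1653) / 2 = 188442/2 = 94221.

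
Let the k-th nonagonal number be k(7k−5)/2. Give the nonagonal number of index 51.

8976

The 51st nonagonal number is n(7n−5)/2 with n = 51.
51·(7·51 − 5)/2 = 51·352/2 = 51·176 = 8976.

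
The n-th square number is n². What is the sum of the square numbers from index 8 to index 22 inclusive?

3655

Σ_{i=8}^{22} i² = 3795 − 140 = 3655.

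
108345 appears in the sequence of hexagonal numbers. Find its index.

233

Set n(2n−1) = 108345, giving 2n² − n − 108345 = 0.
So n = (1 + 931) / 4 = 932/4 = 233.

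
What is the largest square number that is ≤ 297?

Solve n² ≤ 297 for integer n.
n = 17 gives 289 ≤ 297, while n = 18 gives 324 > 297; so the answer is 289.

289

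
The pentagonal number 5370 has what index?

Set n(3n−1)/2 = 5370, giving 3n² − n − 10740 = 0.
The discriminant is 1 + 24·5370 = 128881, and √128881 = 359.
So n = (1 + 359) / 6 = 360/6 = 60.

60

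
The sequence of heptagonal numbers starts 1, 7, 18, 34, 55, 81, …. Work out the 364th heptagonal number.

The 364th heptagonal number is n(5n−3)/2 with n = 364.
364·(5·364 − 3)/2 = 364·1817/2 = 330694.

330694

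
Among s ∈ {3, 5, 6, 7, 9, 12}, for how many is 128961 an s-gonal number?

s = 3: P(3, 507) = 128778 and P(3, 508) = 129286; 128961 is not s-gonal.
s = 5: P(5, 293) = 128627 and P(5, 294) = 129507; 128961 is not s-gonal.
s = 6: P(6, 254) = 128778 and P(6, 255) = 129795; 128961 is not s-gonal.
s = 7: P(7, 227) = 128482 and P(7, 228) = 129618; 128961 is not s-gonal.
s = 9: P(9, 192) = 128544 and P(9, 193) = 129889; 128961 is not s-gonal.
s = 12: P(12, 161) = 128961. ✓
Hits: s ∈ {12} → 1.

1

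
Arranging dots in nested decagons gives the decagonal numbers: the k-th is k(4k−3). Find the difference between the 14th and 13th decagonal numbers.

Consecutive decagonal numbers differ by 8n − 7: here 8·14 − 7 = 105.

105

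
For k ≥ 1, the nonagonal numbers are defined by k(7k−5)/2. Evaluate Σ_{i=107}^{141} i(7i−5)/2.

Σ i(7i−5)/2 = (7Σi² − 5Σi) / 2 over i = 107..141.
Σi = 10011 − 5671 = 4340 and Σi² = 944371 − 402641 = 541730.
(7·541730 − 5·4340) / 2 = 3770410/2 = 1885205.

1885205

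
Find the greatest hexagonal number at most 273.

231

Solve n(2n−1) ≤ 273 for integer n.
n = 11 gives 231 ≤ 273, while n = 12 gives 276 > 273; so the answer is 231.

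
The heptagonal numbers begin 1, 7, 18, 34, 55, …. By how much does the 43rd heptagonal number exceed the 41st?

417

43·(5·43 − 3)/2 = 4558 and 41·(5·41 − 3)/2 = 4141.
Difference: 4558 − 4141 = 417.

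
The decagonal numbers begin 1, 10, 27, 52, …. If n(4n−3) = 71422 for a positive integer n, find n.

Set n(4n−3) = 71422, giving 4n² − 3n − 71422 = 0.
The discriminant is 9 + 16·71422 = 1142761, and √1142761 = 1069.
So n = (3 + 1069) / 8 = 1072/8 = 134.

134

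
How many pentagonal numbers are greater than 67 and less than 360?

9

The n-th pentagonal number is n(3n−1)/2.
Smallest index with value > 67: n = 7 (giving 70).
Largest index with value < 360: n = 15 (giving 330).
Indices 7 through 15: 9 terms.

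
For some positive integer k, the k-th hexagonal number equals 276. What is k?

12

Set n(2n−1) = 276, giving 2n² − n − 276 = 0.
The discriminant is 1 + 8·276 = 2209, and √2209 = 47.
So n = (1 + 47) / 4 = 48/4 = 12.
Check: 12·(2·12 − 1) = 276. ✓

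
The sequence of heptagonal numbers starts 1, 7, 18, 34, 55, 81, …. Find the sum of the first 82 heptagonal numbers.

Σ i(5i−3)/2 = (5Σi² − 3Σi) / 2 over i = 1..82.
Σi = 3403 and Σi² = 187165.
(5·187165 − 3·3403) / 2 = 925616/2 = 462808.

462808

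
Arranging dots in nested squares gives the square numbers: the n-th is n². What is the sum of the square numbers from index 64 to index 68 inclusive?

Σ_{i=64}^{68} i² = 107134 − 85344 = 21790.

21790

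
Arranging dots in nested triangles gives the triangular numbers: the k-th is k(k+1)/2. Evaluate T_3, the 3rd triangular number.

6

The 3rd triangular number is n(n+1)/2 with n = 3.
3·4/2 = 12/2 = 6.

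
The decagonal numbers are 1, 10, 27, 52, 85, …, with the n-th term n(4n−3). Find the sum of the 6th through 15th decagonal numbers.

4425

Σ i(4i−3) = 4Σi² − 3Σi over i = 6..15.
Σi = 120 − 15 = 105 and Σi² = 1240 − 55 = 1185.
4·1185 − 3·105 = 4425.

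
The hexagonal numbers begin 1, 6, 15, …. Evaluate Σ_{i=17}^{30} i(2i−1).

15589

Σ i(2i−1) = 2Σi² − Σi over i = 17..30.
Σi = 465 − 136 = 329 and Σi² = 9455 − 1496 = 7959.
2·7959 − 1·329 = 15589.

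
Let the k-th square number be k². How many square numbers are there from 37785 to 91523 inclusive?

108

The n-th square number is n².
Smallest index with value ≥ 37785: n = 195 (giving 38025).
Largest index with value ≤ 91523: n = 302 (giving 91204).
Indices 195 through 302: 108 terms.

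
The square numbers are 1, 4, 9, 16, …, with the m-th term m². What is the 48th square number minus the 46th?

188

48² = 2304 and 46² = 2116.
Difference: 2304 − 2116 = 188.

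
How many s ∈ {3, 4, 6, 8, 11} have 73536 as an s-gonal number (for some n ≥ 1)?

2

s = 3: P(3, 383) = 73536. ✓
s = 4: P(4, 271) = 73441 and P(4, 272) = 73984; 73536 is not s-gonal.
s = 6: P(6, 192) = 73536. ✓
s = 8: P(8, 156) = 72696 and P(8, 157) = 73633; 73536 is not s-gonal.
s = 11: P(11, 128) = 73280 and P(11, 129) = 74433; 73536 is not s-gonal.
Hits: s ∈ {3, 6} → 2.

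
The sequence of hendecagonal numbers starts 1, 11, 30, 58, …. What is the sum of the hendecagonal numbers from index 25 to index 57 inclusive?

258357

Σ i(9i−7)/2 = (9Σi² − 7Σi) / 2 over i = 25..57.
Σi = 1653 − 300 = 1353 and Σi² = 63365 − 4900 = 58465.
(9·58465 − 7·1353) / 2 = 516714/2 = 258357.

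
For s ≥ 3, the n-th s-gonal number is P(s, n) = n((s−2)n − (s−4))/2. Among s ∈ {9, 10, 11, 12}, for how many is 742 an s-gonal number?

1

s = 9: P(9, 14) = 651 and P(9, 15) = 750; 742 is not s-gonal.
s = 10: P(10, 14) = 742. ✓
s = 11: P(11, 13) = 715 and P(11, 14) = 833; 742 is not s-gonal.
s = 12: P(12, 12) = 672 and P(12, 13) = 793; 742 is not s-gonal.
Hits: s ∈ {10} → 1.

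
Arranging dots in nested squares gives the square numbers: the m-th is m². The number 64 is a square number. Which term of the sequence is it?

We need n² = 64, so n = √64 = 8.
Check: 8² = 64. ✓

8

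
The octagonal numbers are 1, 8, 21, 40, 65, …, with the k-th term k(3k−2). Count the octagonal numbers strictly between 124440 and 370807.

147

The n-th octagonal number is n(3n−2).
Smallest index with value > 124440: n = 205 (giving 125665).
Largest index with value < 370807: n = 351 (giving 368901).
Indices 205 through 351: 147 terms.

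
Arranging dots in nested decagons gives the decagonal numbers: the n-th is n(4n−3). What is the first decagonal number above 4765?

Solve n(4n−3) > 4765 for integer n.
The largest n with value ≤ 4765 is 34 (since 4522 ≤ 4765 < 4795), so the first above is n = 35, value 4795.

4795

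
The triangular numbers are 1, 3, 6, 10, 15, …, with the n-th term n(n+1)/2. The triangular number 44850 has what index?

Set n(n+1)/2 = 44850, giving n² + n − 89700 = 0.
The discriminant is 1 + 8·44850 = 358801, and √358801 = 599.
So n = (-1 + 599) / 2 = 598/2 = 299.

299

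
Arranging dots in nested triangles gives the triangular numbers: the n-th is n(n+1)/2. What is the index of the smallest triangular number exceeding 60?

11

Solve n(n+1)/2 > 60 for integer n.
The largest n with value ≤ 60 is 10 (since 55 ≤ 60 < 66), so the first above is n = 11, value 66.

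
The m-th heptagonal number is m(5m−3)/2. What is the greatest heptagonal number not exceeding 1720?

1651

Solve n(5n−3)/2 ≤ 1720 for integer n.
n = 26 gives 1651 ≤ 1720, while n = 27 gives 1782 > 1720; so the answer is 1651.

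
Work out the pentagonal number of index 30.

The 30th pentagonal number is n(3n−1)/2 with n = 30.
30·(3·30 − 1)/2 = 30·89/2 = 1335.

1335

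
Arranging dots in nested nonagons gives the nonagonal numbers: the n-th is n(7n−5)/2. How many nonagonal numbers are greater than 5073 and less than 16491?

The n-th nonagonal number is n(7n−5)/2.
Smallest index with value > 5073: n = 39 (giving 5226).
Largest index with value < 16491: n = 68 (giving 16014).
Indices 39 through 68: 30 terms.

30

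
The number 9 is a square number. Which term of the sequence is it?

We need n² = 9, so n = √9 = 3.

3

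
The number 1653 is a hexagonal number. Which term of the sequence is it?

29

Set n(2n−1) = 1653, giving 2n² − n − 1653 = 0.
So n = (1 + 115) / 4 = 116/4 = 29.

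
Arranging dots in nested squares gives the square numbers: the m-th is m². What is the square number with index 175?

175² = 30625.

30625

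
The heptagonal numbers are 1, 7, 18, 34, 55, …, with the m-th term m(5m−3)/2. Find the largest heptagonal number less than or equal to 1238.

Solve n(5n−3)/2 ≤ 1238 for integer n.
n = 22 gives 1177 ≤ 1238, while n = 23 gives 1288 > 1238; so the answer is 1177.

1177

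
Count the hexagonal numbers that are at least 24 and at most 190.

The n-th hexagonal number is n(2n−1).
Smallest index with value ≥ 24: n = 4 (giving 28).
Largest index with value ≤ 190: n = 10 (giving 190).
Indices 4 through 10: 7 terms.

7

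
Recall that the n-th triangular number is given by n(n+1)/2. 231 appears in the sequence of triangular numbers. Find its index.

21

Set n(n+1)/2 = 231, giving n² + n − 462 = 0.
So n = (-1 + 43) / 2 = 42/2 = 21.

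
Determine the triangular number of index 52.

1378

The 52nd triangular number is n(n+1)/2 with n = 52.
52·53/2 = 2756/2 = 1378.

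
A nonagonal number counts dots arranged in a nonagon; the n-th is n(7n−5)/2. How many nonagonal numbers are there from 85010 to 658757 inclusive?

The n-th nonagonal number is n(7n−5)/2.
Smallest index with value ≥ 85010: n = 157 (giving 85879).
Largest index with value ≤ 658757: n = 434 (giving 658161).
Indices 157 through 434: 278 terms.

278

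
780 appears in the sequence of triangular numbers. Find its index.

Set n(n+1)/2 = 780, giving n² + n − 1560 = 0.
The discriminant is 1 + 8·780 = 6241, and √6241 = 79.
So n = (-1 + 79) / 2 = 78/2 = 39.
Check: 39·40/2 = 780. ✓

39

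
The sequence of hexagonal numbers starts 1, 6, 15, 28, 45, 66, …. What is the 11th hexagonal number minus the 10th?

Consecutive hexagonal numbers differ by 4n − 3: here 4·11 − 3 = 41.

41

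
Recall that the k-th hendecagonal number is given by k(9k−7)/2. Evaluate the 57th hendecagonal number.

The 57th hendecagonal number is n(9n−7)/2 with n = 57.
57·(9·57 − 7)/2 = 57·506/2 = 57·253 = 14421.

14421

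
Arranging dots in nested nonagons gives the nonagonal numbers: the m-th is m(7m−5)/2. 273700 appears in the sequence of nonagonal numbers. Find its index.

280

Set n(7n−5)/2 = 273700, giving 7n² − 5n − 547400 = 0.
The discriminant is 25 + 56·273700 = 15327225, and √15327225 = 3915.
So n = (5 + 3915) / 14 = 3920/14 = 280.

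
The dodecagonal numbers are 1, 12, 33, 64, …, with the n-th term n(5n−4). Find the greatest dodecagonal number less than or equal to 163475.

Solve n(5n−4) ≤ 163475 for integer n.
n = 181 gives 163081 ≤ 163475, while n = 182 gives 164892 > 163475; so the answer is 163081.

163081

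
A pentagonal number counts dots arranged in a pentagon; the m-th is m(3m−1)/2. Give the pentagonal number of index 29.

1247

The 29th pentagonal number is n(3n−1)/2 with n = 29.
29·(3·29 − 1)/2 = 29·86/2 = 29·43 = 1247.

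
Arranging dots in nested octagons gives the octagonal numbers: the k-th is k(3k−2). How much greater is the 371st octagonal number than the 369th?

371·(3·371 − 2) = 412181 and 369·(3·369 − 2) = 407745.
Difference: 412181 − 407745 = 4436.

4436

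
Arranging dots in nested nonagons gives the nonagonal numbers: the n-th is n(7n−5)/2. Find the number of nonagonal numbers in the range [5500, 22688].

The n-th nonagonal number is n(7n−5)/2.
Smallest index with value ≥ 5500: n = 40 (giving 5500).
Largest index with value ≤ 22688: n = 80 (giving 22200).
Indices 40 through 80: 41 terms.

41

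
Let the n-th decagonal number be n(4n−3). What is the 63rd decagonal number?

The 63rd decagonal number is n(4n−3) with n = 63.
63·(4·63 − 3) = 63·249 = 15687.

15687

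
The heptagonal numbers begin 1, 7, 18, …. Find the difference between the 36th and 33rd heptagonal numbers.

36·(5·36 − 3)/2 = 3186 and 33·(5·33 − 3)/2 = 2673.
Difference: 3186 − 2673 = 513.

513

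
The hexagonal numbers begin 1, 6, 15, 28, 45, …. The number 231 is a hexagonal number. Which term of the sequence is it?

11

Set n(2n−1) = 231, giving 2n² − n − 231 = 0.
The discriminant is 1 + 8·231 = 1849, and √1849 = 43.
So n = (1 + 43) / 4 = 44/4 = 11.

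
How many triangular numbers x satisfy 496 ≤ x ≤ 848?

The n-th triangular number is n(n+1)/2.
Smallest index with value ≥ 496: n = 31 (giving 496).
Largest index with value ≤ 848: n = 40 (giving 820).
Indices 31 through 40: 10 terms.

10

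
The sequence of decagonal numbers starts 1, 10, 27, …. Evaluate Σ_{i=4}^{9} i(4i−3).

Σ i(4i−3) = 4Σi² − 3Σi over i = 4..9.
Σi = 45 − 6 = 39 and Σi² = 285 − 14 = 271.
4·271 − 3·39 = 967.

967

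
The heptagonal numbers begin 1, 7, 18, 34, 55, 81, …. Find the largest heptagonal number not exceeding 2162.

2059

Solve n(5n−3)/2 ≤ 2162 for integer n.
n = 29 gives 2059 ≤ 2162, while n = 30 gives 2205 > 2162; so the answer is 2059.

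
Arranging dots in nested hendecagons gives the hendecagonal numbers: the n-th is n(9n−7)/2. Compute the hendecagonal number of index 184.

The 184th hendecagonal number is n(9n−7)/2 with n = 184.
184·(9·184 − 7)/2 = 184·1649/2 = 151708.

151708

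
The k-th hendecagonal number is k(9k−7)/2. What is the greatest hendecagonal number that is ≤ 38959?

Solve n(9n−7)/2 ≤ 38959 for integer n.
n = 93 gives 38595 ≤ 38959, while n = 94 gives 39433 > 38959; so the answer is 38595.

38595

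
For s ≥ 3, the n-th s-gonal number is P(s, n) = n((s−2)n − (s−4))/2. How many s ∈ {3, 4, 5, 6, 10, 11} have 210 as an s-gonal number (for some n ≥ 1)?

s = 3: P(3, 20) = 210. ✓
s = 4: P(4, 14) = 196 and P(4, 15) = 225; 210 is not s-gonal.
s = 5: P(5, 12) = 210. ✓
s = 6: P(6, 10) = 190 and P(6, 11) = 231; 210 is not s-gonal.
s = 10: P(10, 7) = 175 and P(10, 8) = 232; 210 is not s-gonal.
s = 11: P(11, 7) = 196 and P(11, 8) = 260; 210 is not s-gonal.
Hits: s ∈ {3, 5} → 2.

2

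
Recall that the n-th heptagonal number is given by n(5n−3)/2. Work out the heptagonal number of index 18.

18·(5·18 − 3)/2 = 18·87/2 = 783.

783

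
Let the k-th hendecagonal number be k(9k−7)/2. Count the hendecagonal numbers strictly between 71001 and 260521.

The n-th hendecagonal number is n(9n−7)/2.
Smallest index with value > 71001: n = 127 (giving 72136).
Largest index with value < 260521: n = 240 (giving 258360).
Indices 127 through 240: 114 terms.

114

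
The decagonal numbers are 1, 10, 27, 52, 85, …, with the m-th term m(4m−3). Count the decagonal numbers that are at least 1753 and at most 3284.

The n-th decagonal number is n(4n−3).
Smallest index with value ≥ 1753: n = 22 (giving 1870).
Largest index with value ≤ 3284: n = 29 (giving 3277).
Indices 22 through 29: 8 terms.

8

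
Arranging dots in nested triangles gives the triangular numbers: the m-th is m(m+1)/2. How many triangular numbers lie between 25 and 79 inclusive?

The n-th triangular number is n(n+1)/2.
Smallest index with value ≥ 25: n = 7 (giving 28).
Largest index with value ≤ 79: n = 12 (giving 78).
Indices 7 through 12: 6 terms.

6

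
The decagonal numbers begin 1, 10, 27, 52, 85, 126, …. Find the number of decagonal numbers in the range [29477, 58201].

The n-th decagonal number is n(4n−3).
Smallest index with value ≥ 29477: n = 87 (giving 30015).
Largest index with value ≤ 58201: n = 121 (giving 58201).
Indices 87 through 121: 35 terms.

35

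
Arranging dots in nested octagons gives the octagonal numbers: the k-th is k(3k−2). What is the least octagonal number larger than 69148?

69921

Solve n(3n−2) > 69148 for integer n.
The largest n with value ≤ 69148 is 152 (since 69008 ≤ 69148 < 69921), so the first above is n = 153, value 69921.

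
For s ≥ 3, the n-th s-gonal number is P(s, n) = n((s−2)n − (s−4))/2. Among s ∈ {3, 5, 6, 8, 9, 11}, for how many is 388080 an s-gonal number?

1

s = 3: P(3, 880) = 387640 and P(3, 881) = 388521; 388080 is not s-gonal.
s = 5: P(5, 508) = 386842 and P(5, 509) = 388367; 388080 is not s-gonal.
s = 6: P(6, 440) = 386760 and P(6, 441) = 388521; 388080 is not s-gonal.
s = 8: P(8, 360) = 388080. ✓
s = 9: P(9, 333) = 387279 and P(9, 334) = 389611; 388080 is not s-gonal.
s = 11: P(11, 294) = 387933 and P(11, 295) = 390580; 388080 is not s-gonal.
Hits: s ∈ {8} → 1.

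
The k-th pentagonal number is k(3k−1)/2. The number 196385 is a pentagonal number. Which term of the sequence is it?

Set n(3n−1)/2 = 196385, giving 3n² − n − 392770 = 0.
So n = (1 + 2171) / 6 = 2172/6 = 362.
Check: 362·(3·362 − 1)/2 = 196385. ✓

362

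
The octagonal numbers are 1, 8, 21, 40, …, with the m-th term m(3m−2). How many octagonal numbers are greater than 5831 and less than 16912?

31

The n-th octagonal number is n(3n−2).
Smallest index with value > 5831: n = 45 (giving 5985).
Largest index with value < 16912: n = 75 (giving 16725).
Indices 45 through 75: 31 terms.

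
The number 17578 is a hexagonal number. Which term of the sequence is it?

Set n(2n−1) = 17578, giving 2n² − n − 17578 = 0.
The discriminant is 1 + 8·17578 = 140625, and √140625 = 375.
So n = (1 + 375) / 4 = 376/4 = 94.

94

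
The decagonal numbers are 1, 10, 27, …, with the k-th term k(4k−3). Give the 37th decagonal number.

5365

37·(4·37 − 3) = 37·145 = 5365.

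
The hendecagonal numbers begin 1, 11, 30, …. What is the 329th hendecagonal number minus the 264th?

329·(9·329 − 7)/2 = 485933 and 264·(9·264 − 7)/2 = 312708.
Difference: 485933 − 312708 = 173225.

173225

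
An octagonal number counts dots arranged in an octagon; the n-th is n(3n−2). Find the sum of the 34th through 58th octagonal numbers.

160300

Σ i(3i−2) = 3Σi² − 2Σi over i = 34..58.
Σi = 1711 − 561 = 1150 and Σi² = 66729 − 12529 = 54200.
3·54200 − 2·1150 = 160300.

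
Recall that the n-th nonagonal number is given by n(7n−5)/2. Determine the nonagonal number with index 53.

9699

The 53rd nonagonal number is n(7n−5)/2 with n = 53.
53·(7·53 − 5)/2 = 53·366/2 = 53·183 = 9699.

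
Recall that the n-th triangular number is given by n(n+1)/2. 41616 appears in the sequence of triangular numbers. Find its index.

Set n(n+1)/2 = 41616, giving n² + n − 83232 = 0.
The discriminant is 1 + 8·41616 = 332929, and √332929 = 577.
So n = (-1 + 577) / 2 = 576/2 = 288.

288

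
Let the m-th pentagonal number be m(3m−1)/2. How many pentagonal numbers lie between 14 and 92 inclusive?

The n-th pentagonal number is n(3n−1)/2.
Smallest index with value ≥ 14: n = 4 (giving 22).
Largest index with value ≤ 92: n = 8 (giving 92).
Indices 4 through 8: 5 terms.

5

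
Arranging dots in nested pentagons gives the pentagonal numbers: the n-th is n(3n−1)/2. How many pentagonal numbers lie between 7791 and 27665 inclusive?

63

The n-th pentagonal number is n(3n−1)/2.
Smallest index with value ≥ 7791: n = 73 (giving 7957).
Largest index with value ≤ 27665: n = 135 (giving 27270).
Indices 73 through 135: 63 terms.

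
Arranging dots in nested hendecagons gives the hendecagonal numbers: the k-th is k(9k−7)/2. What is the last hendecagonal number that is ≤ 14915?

14421

Solve n(9n−7)/2 ≤ 14915 for integer n.
n = 57 gives 14421 ≤ 14915, while n = 58 gives 14935 > 14915; so the answer is 14421.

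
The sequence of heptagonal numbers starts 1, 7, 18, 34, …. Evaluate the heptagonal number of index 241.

241·(5·241 − 3)/2 = 241·1202/2 = 241·601 = 144841.

144841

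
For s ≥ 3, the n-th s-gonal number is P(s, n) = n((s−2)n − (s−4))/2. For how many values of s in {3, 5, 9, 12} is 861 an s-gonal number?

1

s = 3: P(3, 41) = 861. ✓
s = 5: P(5, 24) = 852 and P(5, 25) = 925; 861 is not s-gonal.
s = 9: P(9, 16) = 856 and P(9, 17) = 969; 861 is not s-gonal.
s = 12: P(12, 13) = 793 and P(12, 14) = 924; 861 is not s-gonal.
Hits: s ∈ {3} → 1.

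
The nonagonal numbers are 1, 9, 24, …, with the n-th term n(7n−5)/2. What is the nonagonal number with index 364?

462826

364·(7·364 − 5)/2 = 364·2543/2 = 462826.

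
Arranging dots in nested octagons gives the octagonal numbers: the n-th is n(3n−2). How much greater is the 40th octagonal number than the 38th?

40·(3·40 − 2) = 4720 and 38·(3·38 − 2) = 4256.
Difference: 4720 − 4256 = 464.

464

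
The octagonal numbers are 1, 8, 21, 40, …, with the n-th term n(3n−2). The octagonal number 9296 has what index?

56

Set n(3n−2) = 9296, giving 3n² − 2n − 9296 = 0.
So n = (2 + 334) / 6 = 336/6 = 56.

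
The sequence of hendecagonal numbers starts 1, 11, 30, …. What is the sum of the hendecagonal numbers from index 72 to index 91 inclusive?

595090

Σ i(9i−7)/2 = (9Σi² − 7Σi) / 2 over i = 72..91.
Σi = 4186 − 2556 = 1630 and Σi² = 255346 − 121836 = 133510.
(9·133510 − 7·1630) / 2 = 1190180/2 = 595090.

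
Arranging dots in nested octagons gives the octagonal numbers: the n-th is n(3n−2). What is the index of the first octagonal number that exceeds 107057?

190

Solve n(3n−2) > 107057 for integer n.
The largest n with value ≤ 107057 is 189 (since 106785 ≤ 107057 < 107920), so the first above is n = 190, value 107920.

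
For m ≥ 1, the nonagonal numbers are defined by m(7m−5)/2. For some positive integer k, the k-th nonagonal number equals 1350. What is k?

20

Set n(7n−5)/2 = 1350, giving 7n² − 5n − 2700 = 0.
So n = (5 + 275) / 14 = 280/14 = 20.
Check: 20·(7·20 − 5)/2 = 1350. ✓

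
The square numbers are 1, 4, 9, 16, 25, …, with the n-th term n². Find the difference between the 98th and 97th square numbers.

195

n² − (n−1)² = 2n − 1, so 98² − 97² = 2·98 − 1 = 195.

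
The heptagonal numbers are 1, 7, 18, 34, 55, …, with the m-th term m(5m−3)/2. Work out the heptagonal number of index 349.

303979

The 349th heptagonal number is n(5n−3)/2 with n = 349.
349·(5·349 − 3)/2 = 349·1742/2 = 349·871 = 303979.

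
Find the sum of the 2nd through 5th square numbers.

Σ_{i=2}^{5} i² = 55 − 1 = 54.

54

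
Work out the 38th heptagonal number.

The 38th heptagonal number is n(5n−3)/2 with n = 38.
38·(5·38 − 3)/2 = 38·187/2 = 3553.

3553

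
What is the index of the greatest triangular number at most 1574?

Solve n(n+1)/2 ≤ 1574 for integer n.
n = 55 gives 1540 ≤ 1574, while n = 56 gives 1596 > 1574; so the answer is index 55.

55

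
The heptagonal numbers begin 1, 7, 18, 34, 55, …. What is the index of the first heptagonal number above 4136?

Solve n(5n−3)/2 > 4136 for integer n.
The largest n with value ≤ 4136 is 40 (since 3940 ≤ 4136 < 4141), so the first above is n = 41, value 4141.

41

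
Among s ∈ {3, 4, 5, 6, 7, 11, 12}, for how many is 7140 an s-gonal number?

s = 3: P(3, 119) = 7140. ✓
s = 4: P(4, 84) = 7056 and P(4, 85) = 7225; 7140 is not s-gonal.
s = 5: P(5, 69) = 7107 and P(5, 70) = 7315; 7140 is not s-gonal.
s = 6: P(6, 60) = 7140. ✓
s = 7: P(7, 53) = 6943 and P(7, 54) = 7209; 7140 is not s-gonal.
s = 11: P(11, 40) = 7060 and P(11, 41) = 7421; 7140 is not s-gonal.
s = 12: P(12, 38) = 7068 and P(12, 39) = 7449; 7140 is not s-gonal.
Hits: s ∈ {3, 6} → 2.

2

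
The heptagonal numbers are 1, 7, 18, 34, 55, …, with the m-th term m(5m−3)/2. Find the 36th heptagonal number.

3186

36·(5·36 − 3)/2 = 36·177/2 = 3186.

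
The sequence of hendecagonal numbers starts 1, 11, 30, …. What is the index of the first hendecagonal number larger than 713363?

Solve n(9n−7)/2 > 713363 for integer n.
The largest n with value ≤ 713363 is 398 (since 711425 ≤ 713363 < 715008), so the first above is n = 399, value 715008.

399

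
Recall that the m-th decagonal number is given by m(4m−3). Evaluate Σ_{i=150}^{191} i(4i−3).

Σ i(4i−3) = 4Σi² − 3Σi over i = 150..191.
Σi = 18336 − 11175 = 7161 and Σi² = 2340896 − 1113775 = 1227121.
4·1227121 − 3·7161 = 4887001.

4887001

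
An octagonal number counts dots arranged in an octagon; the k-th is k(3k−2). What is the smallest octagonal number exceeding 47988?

48133

Solve n(3n−2) > 47988 for integer n.
The largest n with value ≤ 47988 is 126 (since 47376 ≤ 47988 < 48133), so the first above is n = 127, value 48133.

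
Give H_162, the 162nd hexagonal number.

52326

The 162nd hexagonal number is n(2n−1) with n = 162.
162·(2·162 − 1) = 162·323 = 52326.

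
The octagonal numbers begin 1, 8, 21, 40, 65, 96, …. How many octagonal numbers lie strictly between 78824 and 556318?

268

The n-th octagonal number is n(3n−2).
Smallest index with value > 78824: n = 163 (giving 79381).
Largest index with value < 556318: n = 430 (giving 553840).
Indices 163 through 430: 268 terms.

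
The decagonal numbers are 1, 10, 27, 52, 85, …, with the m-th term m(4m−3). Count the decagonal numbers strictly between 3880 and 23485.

The n-th decagonal number is n(4n−3).
Smallest index with value > 3880: n = 32 (giving 4000).
Largest index with value < 23485: n = 76 (giving 22876).
Indices 32 through 76: 45 terms.

45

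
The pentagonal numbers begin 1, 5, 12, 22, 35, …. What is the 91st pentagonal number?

12376

The 91st pentagonal number is n(3n−1)/2 with n = 91.
91·(3·91 − 1)/2 = 91·272/2 = 91·136 = 12376.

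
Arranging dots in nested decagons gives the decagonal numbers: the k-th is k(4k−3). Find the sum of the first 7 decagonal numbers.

476

Σ i(4i−3) = 4Σi² − 3Σi over i = 1..7.
Σi = 28 and Σi² = 140.
4·140 − 3·28 = 476.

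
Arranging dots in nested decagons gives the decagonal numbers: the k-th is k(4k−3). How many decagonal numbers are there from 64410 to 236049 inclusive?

The n-th decagonal number is n(4n−3).
Smallest index with value ≥ 64410: n = 128 (giving 65152).
Largest index with value ≤ 236049: n = 243 (giving 235467).
Indices 128 through 243: 116 terms.

116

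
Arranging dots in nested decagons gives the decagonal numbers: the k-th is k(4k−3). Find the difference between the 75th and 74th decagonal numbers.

Consecutive decagonal numbers differ by 8n − 7: here 8·75 − 7 = 593.

593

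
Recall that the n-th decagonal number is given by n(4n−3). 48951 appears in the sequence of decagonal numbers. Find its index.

Set n(4n−3) = 48951, giving 4n² − 3n − 48951 = 0.
The discriminant is 9 + 16·48951 = 783225, and √783225 = 885.
So n = (3 + 885) / 8 = 888/8 = 111.

111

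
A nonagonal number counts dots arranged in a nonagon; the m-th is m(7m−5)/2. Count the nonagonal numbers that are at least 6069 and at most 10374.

The n-th nonagonal number is n(7n−5)/2.
Smallest index with value ≥ 6069: n = 42 (giving 6069).
Largest index with value ≤ 10374: n = 54 (giving 10071).
Indices 42 through 54: 13 terms.

13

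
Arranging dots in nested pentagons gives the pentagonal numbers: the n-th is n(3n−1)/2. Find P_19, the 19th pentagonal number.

532

The 19th pentagonal number is n(3n−1)/2 with n = 19.
19·(3·19 − 1)/2 = 19·56/2 = 19·28 = 532.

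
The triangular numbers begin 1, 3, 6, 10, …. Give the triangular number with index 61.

1891

The 61st triangular number is n(n+1)/2 with n = 61.
61·62/2 = 3782/2 = 1891.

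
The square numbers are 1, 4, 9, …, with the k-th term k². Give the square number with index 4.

16

The 4th square number is n² with n = 4.
4² = 16.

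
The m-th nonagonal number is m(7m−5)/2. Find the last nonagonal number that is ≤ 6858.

6666

Solve n(7n−5)/2 ≤ 6858 for integer n.
n = 44 gives 6666 ≤ 6858, while n = 45 gives 6975 > 6858; so the answer is 6666.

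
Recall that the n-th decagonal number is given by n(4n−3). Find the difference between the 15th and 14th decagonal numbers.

Consecutive decagonal numbers differ by 8n − 7: here 8·15 − 7 = 113.

113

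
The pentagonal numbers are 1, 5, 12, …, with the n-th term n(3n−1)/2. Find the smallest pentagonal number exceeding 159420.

Solve n(3n−1)/2 > 159420 for integer n.
The largest n with value ≤ 159420 is 326 (since 159251 ≤ 159420 < 160230), so the first above is n = 327, value 160230.

160230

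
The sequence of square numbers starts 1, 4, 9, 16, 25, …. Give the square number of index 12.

The 12th square number is n² with n = 12.
12² = 144.

144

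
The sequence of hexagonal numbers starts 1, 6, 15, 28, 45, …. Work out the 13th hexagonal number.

325

The 13th hexagonal number is n(2n−1) with n = 13.
13·(2·13 − 1) = 13·25 = 325.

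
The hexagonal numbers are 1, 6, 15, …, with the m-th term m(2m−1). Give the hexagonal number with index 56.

The 56th hexagonal number is n(2n−1) with n = 56.
56·(2·56 − 1) = 56·111 = 6216.

6216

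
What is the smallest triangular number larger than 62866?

63190

Solve n(n+1)/2 > 62866 for integer n.
The largest n with value ≤ 62866 is 354 (since 62835 ≤ 62866 < 63190), so the first above is n = 355, value 63190.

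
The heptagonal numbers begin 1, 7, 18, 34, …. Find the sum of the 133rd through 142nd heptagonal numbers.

470800

Σ i(5i−3)/2 = (5Σi² − 3Σi) / 2 over i = 133..142.
Σi = 10153 − 8778 = 1375 and Σi² = 964535 − 775390 = 189145.
(5·189145 − 3·1375) / 2 = 941600/2 = 470800.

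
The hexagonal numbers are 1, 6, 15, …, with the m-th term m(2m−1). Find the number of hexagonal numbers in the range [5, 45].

The n-th hexagonal number is n(2n−1).
Smallest index with value ≥ 5: n = 2 (giving 6).
Largest index with value ≤ 45: n = 5 (giving 45).
Indices 2 through 5: 4 terms.

4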